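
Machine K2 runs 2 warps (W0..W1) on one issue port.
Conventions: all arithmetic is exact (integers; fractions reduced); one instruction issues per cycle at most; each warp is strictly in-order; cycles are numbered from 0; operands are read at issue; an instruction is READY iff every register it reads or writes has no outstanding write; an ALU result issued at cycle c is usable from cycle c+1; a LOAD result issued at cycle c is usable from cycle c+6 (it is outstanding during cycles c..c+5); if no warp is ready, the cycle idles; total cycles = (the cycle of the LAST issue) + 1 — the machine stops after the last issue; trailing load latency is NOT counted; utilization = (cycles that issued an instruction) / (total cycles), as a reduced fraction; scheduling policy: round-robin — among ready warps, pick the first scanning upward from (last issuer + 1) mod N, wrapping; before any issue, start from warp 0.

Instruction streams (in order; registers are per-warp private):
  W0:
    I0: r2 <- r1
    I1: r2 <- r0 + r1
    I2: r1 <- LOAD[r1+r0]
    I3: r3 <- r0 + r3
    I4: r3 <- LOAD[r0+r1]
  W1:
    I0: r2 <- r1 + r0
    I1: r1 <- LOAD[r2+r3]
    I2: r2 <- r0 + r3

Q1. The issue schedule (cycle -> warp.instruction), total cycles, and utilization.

cycle 0: W0.I0
cycle 1: W1.I0
cycle 2: W0.I1
cycle 3: W1.I1
cycle 4: W0.I2
cycle 5: W1.I2
cycle 6: W0.I3
cycle 7: idle
cycle 8: idle
cycle 9: idle
cycle 10: W0.I4

Answer: 11 cycles, utilization 8/11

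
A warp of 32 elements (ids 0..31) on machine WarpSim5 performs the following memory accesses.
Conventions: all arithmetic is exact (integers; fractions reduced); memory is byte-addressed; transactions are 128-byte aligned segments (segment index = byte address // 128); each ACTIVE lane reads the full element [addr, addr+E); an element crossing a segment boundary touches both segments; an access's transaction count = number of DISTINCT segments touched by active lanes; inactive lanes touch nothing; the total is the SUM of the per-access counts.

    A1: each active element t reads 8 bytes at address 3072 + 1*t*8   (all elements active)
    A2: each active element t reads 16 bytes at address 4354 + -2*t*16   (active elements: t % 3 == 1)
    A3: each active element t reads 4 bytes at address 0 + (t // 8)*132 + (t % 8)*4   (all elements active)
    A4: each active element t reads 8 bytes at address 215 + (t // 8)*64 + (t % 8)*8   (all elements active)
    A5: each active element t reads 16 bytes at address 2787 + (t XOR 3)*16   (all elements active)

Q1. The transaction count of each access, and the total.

A1: 2 transactions
A2: 8 transactions
A3: 4 transactions
A4: 3 transactions
A5: 5 transactions

Answer: 2,8,4,3,5; total 22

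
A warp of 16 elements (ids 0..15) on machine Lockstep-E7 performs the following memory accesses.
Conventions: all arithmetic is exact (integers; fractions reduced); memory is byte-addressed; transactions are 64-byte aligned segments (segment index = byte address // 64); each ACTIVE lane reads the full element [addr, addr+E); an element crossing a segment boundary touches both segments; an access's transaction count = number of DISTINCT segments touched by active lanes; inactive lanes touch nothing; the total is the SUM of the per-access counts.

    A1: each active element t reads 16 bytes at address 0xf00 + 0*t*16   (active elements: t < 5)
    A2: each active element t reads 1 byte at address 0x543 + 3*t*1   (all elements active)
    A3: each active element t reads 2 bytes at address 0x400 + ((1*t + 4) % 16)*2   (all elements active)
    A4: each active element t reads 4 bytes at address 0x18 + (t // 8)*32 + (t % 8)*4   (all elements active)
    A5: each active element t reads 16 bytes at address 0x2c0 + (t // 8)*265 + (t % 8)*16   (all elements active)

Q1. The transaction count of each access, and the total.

A1: 1 transaction
A2: 1 transaction
A3: 1 transaction
A4: 2 transactions
A5: 5 transactions

Answer: 1,1,1,2,5; total 10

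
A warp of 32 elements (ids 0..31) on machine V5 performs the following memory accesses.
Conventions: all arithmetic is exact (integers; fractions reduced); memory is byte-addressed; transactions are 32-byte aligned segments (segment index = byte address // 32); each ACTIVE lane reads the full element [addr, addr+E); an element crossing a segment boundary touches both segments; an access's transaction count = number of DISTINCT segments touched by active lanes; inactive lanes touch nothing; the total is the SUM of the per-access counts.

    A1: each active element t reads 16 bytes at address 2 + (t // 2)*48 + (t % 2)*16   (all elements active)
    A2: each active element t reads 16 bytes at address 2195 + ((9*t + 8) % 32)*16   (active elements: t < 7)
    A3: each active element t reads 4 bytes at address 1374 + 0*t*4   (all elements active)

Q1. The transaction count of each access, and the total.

A1: 24 transactions
A2: 11 transactions
A3: 2 transactions

Answer: 24,11,2; total 37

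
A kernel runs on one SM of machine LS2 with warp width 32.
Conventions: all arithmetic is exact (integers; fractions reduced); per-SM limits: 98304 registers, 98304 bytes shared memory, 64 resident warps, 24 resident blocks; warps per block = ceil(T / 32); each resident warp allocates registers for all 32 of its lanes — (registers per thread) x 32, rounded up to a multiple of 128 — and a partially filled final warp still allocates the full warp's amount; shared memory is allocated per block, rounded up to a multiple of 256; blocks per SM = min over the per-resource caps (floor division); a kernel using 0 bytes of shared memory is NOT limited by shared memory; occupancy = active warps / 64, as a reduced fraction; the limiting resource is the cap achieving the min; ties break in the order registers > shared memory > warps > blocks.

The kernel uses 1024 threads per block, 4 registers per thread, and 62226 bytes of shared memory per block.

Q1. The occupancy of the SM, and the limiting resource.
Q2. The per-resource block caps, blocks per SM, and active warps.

Answer: occupancy 1/2, limited by shared memory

registers: 24 blocks
shared memory: 1 block
warps: 2 blocks
blocks: 24 blocks

Answer: 1 block, 32 active warps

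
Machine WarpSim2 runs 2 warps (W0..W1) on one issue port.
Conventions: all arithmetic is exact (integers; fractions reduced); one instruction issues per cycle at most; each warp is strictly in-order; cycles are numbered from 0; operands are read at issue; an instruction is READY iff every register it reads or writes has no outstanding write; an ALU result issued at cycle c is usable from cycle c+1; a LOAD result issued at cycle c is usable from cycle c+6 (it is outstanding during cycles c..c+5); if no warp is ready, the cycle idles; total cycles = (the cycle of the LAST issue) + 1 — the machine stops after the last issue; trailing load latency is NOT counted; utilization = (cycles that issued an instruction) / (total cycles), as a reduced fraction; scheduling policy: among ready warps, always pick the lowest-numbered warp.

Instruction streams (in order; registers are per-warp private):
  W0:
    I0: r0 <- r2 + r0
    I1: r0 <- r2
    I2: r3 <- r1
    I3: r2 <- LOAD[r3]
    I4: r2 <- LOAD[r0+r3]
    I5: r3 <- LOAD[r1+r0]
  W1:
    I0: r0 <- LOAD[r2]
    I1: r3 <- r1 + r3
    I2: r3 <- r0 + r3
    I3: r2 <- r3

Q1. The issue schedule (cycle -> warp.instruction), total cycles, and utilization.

cycle 0: W0.I0
cycle 1: W0.I1
cycle 2: W0.I2
cycle 3: W0.I3
cycle 4: W1.I0
cycle 5: W1.I1
cycle 6: idle
cycle 7: idle
cycle 8: idle
cycle 9: W0.I4
cycle 10: W0.I5
cycle 11: W1.I2
cycle 12: W1.I3

Answer: 13 cycles, utilization 10/13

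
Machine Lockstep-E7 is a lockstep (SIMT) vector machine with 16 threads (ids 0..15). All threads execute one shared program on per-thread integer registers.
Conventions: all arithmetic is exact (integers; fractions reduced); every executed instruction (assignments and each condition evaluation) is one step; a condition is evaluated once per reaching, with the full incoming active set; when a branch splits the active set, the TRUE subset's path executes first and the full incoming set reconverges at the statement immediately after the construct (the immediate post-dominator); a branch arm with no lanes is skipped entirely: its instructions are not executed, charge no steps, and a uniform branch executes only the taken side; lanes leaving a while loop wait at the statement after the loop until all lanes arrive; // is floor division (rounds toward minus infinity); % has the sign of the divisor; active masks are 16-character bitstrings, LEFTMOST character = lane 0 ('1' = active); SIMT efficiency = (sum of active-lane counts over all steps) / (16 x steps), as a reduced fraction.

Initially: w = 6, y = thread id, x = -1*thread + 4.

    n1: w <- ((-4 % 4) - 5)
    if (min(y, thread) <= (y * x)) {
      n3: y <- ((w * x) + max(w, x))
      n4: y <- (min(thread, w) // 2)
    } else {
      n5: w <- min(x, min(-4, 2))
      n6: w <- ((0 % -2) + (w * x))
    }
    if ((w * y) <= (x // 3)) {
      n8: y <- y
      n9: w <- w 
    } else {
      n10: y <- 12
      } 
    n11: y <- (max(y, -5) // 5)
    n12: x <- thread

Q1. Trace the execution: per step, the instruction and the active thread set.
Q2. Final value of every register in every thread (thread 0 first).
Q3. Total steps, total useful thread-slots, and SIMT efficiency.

step 0: w <- ((-4 % 4) - 5)          1111111111111111
step 1: eval (min(y, thread) <= (y * x)) 1111111111111111
step 2: y <- ((w * x) + max(w, x))   1111000000000000
step 3: y <- (min(thread, w) // 2)   1111000000000000
step 4: w <- min(x, min(-4, 2))      0000111111111111
step 5: w <- ((0 % -2) + (w * x))    0000111111111111
step 6: eval ((w * y) <= (x // 3))   1111111111111111
step 7: y <- y                       0000100000000000
step 8: w <- w                       0000100000000000
step 9: y <- 12                      1111011111111111
step 10: y <- (max(y, -5) // 5)       1111111111111111
step 11: x <- thread                  1111111111111111

Answer: 12 steps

w: -5,-5,-5,-5,0,4,8,12,16,25,36,49,64,81,100,121
y: 2,2,2,2,0,2,2,2,2,2,2,2,2,2,2,2
x: 0,1,2,3,4,5,6,7,8,9,10,11,12,13,14,15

steps = 12; useful = 129; efficiency = 129/192 = 43/64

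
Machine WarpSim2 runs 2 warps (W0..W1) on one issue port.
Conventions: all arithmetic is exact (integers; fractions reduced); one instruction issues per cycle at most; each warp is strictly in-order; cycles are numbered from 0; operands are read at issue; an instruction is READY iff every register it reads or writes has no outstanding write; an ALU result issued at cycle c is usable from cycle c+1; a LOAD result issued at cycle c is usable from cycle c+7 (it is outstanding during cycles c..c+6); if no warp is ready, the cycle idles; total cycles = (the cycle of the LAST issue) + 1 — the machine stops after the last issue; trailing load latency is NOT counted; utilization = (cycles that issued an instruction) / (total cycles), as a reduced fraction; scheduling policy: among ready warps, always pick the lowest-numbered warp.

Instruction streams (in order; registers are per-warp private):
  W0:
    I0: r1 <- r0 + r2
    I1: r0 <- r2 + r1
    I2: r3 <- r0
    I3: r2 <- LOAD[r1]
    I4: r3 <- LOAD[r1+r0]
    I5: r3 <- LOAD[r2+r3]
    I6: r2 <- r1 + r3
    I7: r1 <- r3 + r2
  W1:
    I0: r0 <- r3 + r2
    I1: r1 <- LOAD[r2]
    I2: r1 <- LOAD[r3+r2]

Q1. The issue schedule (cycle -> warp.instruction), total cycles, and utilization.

cycle 0: W0.I0
cycle 1: W0.I1
cycle 2: W0.I2
cycle 3: W0.I3
cycle 4: W0.I4
cycle 5: W1.I0
cycle 6: W1.I1
cycle 7: idle
cycle 8: idle
cycle 9: idle
cycle 10: idle
cycle 11: W0.I5
cycle 12: idle
cycle 13: W1.I2
cycle 14: idle
cycle 15: idle
cycle 16: idle
cycle 17: idle
cycle 18: W0.I6
cycle 19: W0.I7

Answer: 20 cycles, utilization 11/20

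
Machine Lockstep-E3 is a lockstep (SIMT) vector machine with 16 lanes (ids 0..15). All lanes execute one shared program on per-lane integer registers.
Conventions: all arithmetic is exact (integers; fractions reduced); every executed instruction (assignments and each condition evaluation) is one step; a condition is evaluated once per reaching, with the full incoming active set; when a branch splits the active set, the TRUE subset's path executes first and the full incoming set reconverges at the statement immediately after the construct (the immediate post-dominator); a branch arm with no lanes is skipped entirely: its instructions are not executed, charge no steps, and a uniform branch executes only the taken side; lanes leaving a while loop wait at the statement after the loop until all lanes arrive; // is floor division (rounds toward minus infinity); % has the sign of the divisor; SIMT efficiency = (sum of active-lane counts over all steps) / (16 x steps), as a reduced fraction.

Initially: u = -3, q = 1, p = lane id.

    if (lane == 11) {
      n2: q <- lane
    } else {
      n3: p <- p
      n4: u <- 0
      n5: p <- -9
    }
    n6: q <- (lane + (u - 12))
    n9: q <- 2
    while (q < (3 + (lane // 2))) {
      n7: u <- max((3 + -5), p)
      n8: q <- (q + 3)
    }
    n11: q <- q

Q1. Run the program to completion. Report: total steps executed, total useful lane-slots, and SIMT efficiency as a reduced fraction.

Answer: 18 steps, 216 useful, 3/4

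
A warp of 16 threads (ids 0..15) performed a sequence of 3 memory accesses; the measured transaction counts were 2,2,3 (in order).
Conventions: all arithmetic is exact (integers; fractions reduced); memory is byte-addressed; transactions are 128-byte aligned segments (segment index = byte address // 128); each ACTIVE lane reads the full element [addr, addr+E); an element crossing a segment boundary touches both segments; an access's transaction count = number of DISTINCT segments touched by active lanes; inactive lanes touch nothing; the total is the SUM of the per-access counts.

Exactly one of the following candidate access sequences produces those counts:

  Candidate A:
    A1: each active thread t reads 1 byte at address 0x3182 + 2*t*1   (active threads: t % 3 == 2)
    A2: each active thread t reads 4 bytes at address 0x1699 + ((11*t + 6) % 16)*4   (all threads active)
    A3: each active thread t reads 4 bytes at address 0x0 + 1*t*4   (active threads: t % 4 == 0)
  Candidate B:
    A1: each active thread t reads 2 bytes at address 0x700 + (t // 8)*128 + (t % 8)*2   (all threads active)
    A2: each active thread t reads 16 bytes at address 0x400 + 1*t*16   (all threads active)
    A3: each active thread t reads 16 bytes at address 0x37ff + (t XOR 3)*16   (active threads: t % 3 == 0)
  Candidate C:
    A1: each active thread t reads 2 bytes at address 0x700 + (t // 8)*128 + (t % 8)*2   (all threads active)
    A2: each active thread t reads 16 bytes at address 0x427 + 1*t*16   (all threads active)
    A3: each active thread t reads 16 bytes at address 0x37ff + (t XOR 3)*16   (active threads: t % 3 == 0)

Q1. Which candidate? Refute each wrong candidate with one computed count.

A: A1 gives 1 transaction, not 2
C: A2 gives 3 transactions, not 2
B: all counts match (2,2,3)

Answer: B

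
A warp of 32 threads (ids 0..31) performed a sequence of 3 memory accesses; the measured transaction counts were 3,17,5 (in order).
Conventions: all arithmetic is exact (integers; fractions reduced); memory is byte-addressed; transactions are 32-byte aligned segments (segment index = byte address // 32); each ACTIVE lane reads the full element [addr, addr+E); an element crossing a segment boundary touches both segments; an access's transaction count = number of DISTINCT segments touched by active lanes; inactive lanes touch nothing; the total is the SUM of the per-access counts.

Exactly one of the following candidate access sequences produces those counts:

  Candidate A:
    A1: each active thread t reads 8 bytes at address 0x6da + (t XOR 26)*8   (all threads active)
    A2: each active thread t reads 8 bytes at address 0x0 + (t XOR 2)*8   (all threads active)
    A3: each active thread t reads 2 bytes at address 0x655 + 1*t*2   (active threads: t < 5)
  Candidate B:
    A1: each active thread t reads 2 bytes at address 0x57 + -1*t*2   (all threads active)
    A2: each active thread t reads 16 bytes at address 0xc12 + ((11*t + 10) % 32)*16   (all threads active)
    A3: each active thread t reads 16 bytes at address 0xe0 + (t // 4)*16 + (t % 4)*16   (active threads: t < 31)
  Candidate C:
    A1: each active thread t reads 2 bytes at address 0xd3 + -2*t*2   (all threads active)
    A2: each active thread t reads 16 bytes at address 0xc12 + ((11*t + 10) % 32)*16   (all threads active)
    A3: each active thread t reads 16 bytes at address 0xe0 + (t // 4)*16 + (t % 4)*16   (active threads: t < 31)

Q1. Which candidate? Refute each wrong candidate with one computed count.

A: A1 gives 9 transactions, not 3
C: A1 gives 5 transactions, not 3
B: all counts match (3,17,5)

Answer: B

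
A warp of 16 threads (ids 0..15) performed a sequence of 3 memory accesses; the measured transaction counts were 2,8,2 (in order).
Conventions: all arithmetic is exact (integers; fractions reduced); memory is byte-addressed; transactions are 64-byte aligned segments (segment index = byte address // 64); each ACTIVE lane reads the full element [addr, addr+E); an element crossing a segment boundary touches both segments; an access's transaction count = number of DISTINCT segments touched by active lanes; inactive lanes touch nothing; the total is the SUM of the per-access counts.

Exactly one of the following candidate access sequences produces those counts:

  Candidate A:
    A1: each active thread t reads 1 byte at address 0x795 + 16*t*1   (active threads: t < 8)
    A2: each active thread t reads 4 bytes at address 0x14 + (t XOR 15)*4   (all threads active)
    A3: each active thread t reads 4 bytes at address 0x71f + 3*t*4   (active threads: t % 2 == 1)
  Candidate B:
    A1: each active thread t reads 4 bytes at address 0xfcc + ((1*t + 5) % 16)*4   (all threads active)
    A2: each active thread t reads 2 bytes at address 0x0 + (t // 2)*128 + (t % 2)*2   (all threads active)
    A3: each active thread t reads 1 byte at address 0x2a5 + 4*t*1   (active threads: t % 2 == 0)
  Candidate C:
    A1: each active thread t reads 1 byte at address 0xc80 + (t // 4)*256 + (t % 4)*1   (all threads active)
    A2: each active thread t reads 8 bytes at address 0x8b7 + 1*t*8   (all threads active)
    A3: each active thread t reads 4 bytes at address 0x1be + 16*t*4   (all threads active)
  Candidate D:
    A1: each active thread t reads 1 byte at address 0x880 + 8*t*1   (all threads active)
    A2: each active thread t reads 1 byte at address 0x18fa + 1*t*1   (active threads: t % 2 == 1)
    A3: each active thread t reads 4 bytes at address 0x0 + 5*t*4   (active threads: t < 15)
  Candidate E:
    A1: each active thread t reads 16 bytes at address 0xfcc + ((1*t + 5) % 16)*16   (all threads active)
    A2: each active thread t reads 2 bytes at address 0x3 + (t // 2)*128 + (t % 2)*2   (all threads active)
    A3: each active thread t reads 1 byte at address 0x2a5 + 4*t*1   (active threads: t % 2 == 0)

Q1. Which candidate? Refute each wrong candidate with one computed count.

A: A1 gives 3 transactions, not 2
C: A1 gives 4 transactions, not 2
D: A2 gives 2 transactions, not 8
E: A1 gives 5 transactions, not 2
B: all counts match (2,8,2)

Answer: B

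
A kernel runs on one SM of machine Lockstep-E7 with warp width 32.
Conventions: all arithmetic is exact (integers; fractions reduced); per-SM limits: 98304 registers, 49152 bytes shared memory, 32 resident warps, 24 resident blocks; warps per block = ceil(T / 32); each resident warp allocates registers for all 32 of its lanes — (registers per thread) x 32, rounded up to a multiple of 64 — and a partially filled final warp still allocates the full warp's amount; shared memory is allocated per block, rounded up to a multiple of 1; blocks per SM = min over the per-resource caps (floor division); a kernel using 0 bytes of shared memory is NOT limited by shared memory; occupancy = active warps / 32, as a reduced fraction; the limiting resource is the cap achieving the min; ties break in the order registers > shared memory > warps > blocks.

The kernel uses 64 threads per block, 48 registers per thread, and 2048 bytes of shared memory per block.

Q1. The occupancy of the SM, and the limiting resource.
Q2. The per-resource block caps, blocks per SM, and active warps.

Answer: occupancy 1, limited by warps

registers: 32 blocks
shared memory: 24 blocks
warps: 16 blocks
blocks: 24 blocks

Answer: 16 blocks, 32 active warps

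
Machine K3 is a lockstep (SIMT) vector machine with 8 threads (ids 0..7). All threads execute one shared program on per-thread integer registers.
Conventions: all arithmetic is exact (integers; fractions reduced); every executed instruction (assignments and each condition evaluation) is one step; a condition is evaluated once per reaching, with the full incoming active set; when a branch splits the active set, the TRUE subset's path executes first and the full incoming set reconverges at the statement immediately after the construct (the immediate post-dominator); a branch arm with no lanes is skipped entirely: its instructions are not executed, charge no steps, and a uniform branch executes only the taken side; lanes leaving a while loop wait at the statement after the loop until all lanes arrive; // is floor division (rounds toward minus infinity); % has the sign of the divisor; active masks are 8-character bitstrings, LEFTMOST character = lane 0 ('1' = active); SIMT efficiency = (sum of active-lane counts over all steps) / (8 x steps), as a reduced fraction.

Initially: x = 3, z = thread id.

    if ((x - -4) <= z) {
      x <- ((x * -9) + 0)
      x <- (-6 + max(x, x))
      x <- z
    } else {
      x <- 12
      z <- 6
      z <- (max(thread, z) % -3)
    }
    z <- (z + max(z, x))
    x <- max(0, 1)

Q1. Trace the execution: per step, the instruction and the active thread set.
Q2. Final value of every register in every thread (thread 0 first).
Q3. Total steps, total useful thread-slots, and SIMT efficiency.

step 0: eval ((x - -4) <= z)         11111111
step 1: x <- ((x * -9) + 0)          00000001
step 2: x <- (-6 + max(x, x))        00000001
step 3: x <- z                       00000001
step 4: x <- 12                      11111110
step 5: z <- 6                       11111110
step 6: z <- (max(thread, z) % -3)   11111110
step 7: z <- (z + max(z, x))         11111111
step 8: x <- max(0, 1)               11111111

Answer: 9 steps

x: 1,1,1,1,1,1,1,1
z: 12,12,12,12,12,12,12,14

steps = 9; useful = 48; efficiency = 48/72 = 2/3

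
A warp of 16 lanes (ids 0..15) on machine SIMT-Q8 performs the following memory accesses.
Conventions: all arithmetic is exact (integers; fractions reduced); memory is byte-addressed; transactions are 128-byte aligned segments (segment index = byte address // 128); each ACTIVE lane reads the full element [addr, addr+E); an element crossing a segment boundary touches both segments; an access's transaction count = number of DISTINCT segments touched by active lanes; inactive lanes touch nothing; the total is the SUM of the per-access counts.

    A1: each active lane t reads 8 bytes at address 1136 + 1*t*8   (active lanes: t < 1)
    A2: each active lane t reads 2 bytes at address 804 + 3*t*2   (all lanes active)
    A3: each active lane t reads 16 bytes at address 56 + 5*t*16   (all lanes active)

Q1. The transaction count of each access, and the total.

A1: 1 transaction
A2: 1 transaction
A3: 10 transactions

Answer: 1,1,10; total 12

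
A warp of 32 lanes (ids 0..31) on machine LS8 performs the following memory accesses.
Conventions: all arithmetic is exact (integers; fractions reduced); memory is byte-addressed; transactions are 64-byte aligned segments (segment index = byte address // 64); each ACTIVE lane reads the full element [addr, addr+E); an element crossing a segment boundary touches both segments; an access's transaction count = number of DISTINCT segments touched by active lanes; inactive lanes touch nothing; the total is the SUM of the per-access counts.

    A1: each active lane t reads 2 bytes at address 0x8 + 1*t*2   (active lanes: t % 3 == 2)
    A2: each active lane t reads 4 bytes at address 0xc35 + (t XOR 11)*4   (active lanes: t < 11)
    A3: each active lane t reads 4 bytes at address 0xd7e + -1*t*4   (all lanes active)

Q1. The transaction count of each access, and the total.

A1: 2 transactions
A2: 2 transactions
A3: 3 transactions

Answer: 2,2,3; total 7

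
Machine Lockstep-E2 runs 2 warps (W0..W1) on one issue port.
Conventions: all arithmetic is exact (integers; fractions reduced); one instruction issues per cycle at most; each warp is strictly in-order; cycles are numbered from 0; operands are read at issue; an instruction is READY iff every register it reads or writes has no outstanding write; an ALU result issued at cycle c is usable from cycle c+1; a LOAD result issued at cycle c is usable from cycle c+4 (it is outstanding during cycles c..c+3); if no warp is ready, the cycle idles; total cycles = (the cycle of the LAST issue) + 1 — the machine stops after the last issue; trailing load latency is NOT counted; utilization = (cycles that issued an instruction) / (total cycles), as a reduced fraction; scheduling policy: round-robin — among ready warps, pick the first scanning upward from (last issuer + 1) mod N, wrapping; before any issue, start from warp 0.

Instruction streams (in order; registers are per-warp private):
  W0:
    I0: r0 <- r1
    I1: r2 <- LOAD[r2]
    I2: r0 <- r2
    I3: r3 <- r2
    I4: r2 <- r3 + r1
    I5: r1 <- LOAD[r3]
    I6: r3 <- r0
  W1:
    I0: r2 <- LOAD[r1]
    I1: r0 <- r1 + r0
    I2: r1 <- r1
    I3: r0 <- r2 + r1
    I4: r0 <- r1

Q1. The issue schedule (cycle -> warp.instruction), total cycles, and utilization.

cycle 0: W0.I0
cycle 1: W1.I0
cycle 2: W0.I1
cycle 3: W1.I1
cycle 4: W1.I2
cycle 5: W1.I3
cycle 6: W0.I2
cycle 7: W1.I4
cycle 8: W0.I3
cycle 9: W0.I4
cycle 10: W0.I5
cycle 11: W0.I6

Answer: 12 cycles, utilization 1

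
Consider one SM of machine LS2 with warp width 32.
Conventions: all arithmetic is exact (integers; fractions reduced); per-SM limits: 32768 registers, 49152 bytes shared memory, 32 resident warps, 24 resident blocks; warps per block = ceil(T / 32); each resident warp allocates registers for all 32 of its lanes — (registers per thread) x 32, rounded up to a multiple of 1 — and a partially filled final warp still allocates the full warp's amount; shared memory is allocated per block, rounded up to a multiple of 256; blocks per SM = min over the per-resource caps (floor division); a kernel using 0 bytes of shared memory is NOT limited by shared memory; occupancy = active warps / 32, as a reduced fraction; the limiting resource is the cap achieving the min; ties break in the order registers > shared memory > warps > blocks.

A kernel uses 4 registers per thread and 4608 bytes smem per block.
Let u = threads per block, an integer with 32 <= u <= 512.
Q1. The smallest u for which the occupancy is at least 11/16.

Answer: u = 65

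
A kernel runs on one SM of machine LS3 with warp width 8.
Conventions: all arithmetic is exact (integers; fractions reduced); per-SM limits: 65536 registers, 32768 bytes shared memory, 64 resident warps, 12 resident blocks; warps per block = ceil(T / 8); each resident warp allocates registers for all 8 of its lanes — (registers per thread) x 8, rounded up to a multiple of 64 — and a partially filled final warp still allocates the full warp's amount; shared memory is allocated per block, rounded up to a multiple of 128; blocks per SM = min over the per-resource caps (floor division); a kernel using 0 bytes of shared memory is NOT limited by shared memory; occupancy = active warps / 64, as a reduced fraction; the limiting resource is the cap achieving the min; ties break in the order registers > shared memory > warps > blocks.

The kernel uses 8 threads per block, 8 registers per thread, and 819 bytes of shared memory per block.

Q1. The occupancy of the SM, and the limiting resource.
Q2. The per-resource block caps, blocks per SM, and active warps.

Answer: occupancy 3/16, limited by blocks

registers: 1024 blocks
shared memory: 36 blocks
warps: 64 blocks
blocks: 12 blocks

Answer: 12 blocks, 12 active warps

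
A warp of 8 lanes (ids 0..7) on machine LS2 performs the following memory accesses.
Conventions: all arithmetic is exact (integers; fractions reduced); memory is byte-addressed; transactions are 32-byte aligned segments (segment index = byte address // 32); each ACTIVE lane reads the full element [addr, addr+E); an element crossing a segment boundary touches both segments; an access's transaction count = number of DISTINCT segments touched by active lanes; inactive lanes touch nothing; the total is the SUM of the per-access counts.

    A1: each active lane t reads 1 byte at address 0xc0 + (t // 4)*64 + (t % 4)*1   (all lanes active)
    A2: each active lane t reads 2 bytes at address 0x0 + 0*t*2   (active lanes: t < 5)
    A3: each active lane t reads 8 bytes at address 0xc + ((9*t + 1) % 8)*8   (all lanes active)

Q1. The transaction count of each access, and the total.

A1: 2 transactions
A2: 1 transaction
A3: 3 transactions

Answer: 2,1,3; total 6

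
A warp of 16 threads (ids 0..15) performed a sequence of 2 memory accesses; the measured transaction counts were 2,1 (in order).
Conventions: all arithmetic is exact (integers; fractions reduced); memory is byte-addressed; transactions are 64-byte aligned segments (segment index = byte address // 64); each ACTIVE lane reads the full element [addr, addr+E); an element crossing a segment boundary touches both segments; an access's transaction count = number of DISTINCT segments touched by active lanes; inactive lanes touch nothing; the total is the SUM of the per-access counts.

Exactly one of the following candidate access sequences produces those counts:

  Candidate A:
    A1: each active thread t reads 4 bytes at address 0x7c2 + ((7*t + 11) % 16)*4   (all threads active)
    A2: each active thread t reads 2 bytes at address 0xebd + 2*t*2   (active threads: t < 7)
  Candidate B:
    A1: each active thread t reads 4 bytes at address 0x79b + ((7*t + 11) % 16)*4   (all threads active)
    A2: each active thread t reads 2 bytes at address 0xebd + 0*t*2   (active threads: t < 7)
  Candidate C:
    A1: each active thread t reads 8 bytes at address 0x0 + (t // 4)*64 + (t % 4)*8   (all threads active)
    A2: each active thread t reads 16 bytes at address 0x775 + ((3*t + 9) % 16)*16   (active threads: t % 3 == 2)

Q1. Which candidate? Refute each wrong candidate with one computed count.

A: A2 gives 2 transactions, not 1
C: A1 gives 4 transactions, not 2
B: all counts match (2,1)

Answer: B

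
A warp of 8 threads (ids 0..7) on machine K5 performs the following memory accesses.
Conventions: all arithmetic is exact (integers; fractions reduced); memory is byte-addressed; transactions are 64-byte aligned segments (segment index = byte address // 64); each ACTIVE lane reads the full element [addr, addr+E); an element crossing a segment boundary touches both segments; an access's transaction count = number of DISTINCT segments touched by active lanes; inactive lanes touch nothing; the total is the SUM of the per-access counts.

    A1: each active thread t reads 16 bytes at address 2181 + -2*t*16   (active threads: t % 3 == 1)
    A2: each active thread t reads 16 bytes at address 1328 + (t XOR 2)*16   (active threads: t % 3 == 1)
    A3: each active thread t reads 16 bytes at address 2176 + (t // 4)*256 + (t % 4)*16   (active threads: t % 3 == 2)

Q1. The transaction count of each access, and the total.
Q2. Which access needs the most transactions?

A1: 3 transactions
A2: 2 transactions
A3: 2 transactions

Answer: 3,2,2; total 7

Answer: A1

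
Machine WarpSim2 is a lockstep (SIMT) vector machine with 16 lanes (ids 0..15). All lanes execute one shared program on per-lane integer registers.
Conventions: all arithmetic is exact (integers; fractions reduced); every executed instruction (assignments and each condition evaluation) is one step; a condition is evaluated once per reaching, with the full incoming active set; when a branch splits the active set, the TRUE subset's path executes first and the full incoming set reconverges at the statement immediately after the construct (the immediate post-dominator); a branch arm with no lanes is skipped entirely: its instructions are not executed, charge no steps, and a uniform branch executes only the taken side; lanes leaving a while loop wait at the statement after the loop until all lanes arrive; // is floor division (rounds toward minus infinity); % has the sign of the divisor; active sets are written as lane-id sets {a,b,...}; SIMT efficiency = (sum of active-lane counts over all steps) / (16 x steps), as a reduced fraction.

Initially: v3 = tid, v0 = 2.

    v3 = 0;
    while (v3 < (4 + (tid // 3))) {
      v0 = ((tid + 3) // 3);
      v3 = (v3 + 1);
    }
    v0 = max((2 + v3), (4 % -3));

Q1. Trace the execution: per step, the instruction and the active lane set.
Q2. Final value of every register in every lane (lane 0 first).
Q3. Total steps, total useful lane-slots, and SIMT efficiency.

step 0: v3 <- 0                      {0,1,2,3,4,5,6,7,8,9,10,11,12,13,14,15}
step 1: eval (v3 < (4 + (tid // 3))) {0,1,2,3,4,5,6,7,8,9,10,11,12,13,14,15}
step 2: v0 <- ((tid + 3) // 3)       {0,1,2,3,4,5,6,7,8,9,10,11,12,13,14,15}
step 3: v3 <- (v3 + 1)               {0,1,2,3,4,5,6,7,8,9,10,11,12,13,14,15}
step 4: eval (v3 < (4 + (tid // 3))) {0,1,2,3,4,5,6,7,8,9,10,11,12,13,14,15}
step 5: v0 <- ((tid + 3) // 3)       {0,1,2,3,4,5,6,7,8,9,10,11,12,13,14,15}
step 6: v3 <- (v3 + 1)               {0,1,2,3,4,5,6,7,8,9,10,11,12,13,14,15}
step 7: eval (v3 < (4 + (tid // 3))) {0,1,2,3,4,5,6,7,8,9,10,11,12,13,14,15}
step 8: v0 <- ((tid + 3) // 3)       {0,1,2,3,4,5,6,7,8,9,10,11,12,13,14,15}
step 9: v3 <- (v3 + 1)               {0,1,2,3,4,5,6,7,8,9,10,11,12,13,14,15}
step 10: eval (v3 < (4 + (tid // 3))) {0,1,2,3,4,5,6,7,8,9,10,11,12,13,14,15}
step 11: v0 <- ((tid + 3) // 3)       {0,1,2,3,4,5,6,7,8,9,10,11,12,13,14,15}
step 12: v3 <- (v3 + 1)               {0,1,2,3,4,5,6,7,8,9,10,11,12,13,14,15}
step 13: eval (v3 < (4 + (tid // 3))) {0,1,2,3,4,5,6,7,8,9,10,11,12,13,14,15}
step 14: v0 <- ((tid + 3) // 3)       {3,4,5,6,7,8,9,10,11,12,13,14,15}
step 15: v3 <- (v3 + 1)               {3,4,5,6,7,8,9,10,11,12,13,14,15}
step 16: eval (v3 < (4 + (tid // 3))) {3,4,5,6,7,8,9,10,11,12,13,14,15}
step 17: v0 <- ((tid + 3) // 3)       {6,7,8,9,10,11,12,13,14,15}
step 18: v3 <- (v3 + 1)               {6,7,8,9,10,11,12,13,14,15}
step 19: eval (v3 < (4 + (tid // 3))) {6,7,8,9,10,11,12,13,14,15}
step 20: v0 <- ((tid + 3) // 3)       {9,10,11,12,13,14,15}
step 21: v3 <- (v3 + 1)               {9,10,11,12,13,14,15}
step 22: eval (v3 < (4 + (tid // 3))) {9,10,11,12,13,14,15}
step 23: v0 <- ((tid + 3) // 3)       {12,13,14,15}
step 24: v3 <- (v3 + 1)               {12,13,14,15}
step 25: eval (v3 < (4 + (tid // 3))) {12,13,14,15}
step 26: v0 <- ((tid + 3) // 3)       {15}
step 27: v3 <- (v3 + 1)               {15}
step 28: eval (v3 < (4 + (tid // 3))) {15}
step 29: v0 <- max((2 + v3), (4 % -3)) {0,1,2,3,4,5,6,7,8,9,10,11,12,13,14,15}

Answer: 30 steps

v3: 4,4,4,5,5,5,6,6,6,7,7,7,8,8,8,9
v0: 6,6,6,7,7,7,8,8,8,9,9,9,10,10,10,11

steps = 30; useful = 345; efficiency = 345/480 = 23/32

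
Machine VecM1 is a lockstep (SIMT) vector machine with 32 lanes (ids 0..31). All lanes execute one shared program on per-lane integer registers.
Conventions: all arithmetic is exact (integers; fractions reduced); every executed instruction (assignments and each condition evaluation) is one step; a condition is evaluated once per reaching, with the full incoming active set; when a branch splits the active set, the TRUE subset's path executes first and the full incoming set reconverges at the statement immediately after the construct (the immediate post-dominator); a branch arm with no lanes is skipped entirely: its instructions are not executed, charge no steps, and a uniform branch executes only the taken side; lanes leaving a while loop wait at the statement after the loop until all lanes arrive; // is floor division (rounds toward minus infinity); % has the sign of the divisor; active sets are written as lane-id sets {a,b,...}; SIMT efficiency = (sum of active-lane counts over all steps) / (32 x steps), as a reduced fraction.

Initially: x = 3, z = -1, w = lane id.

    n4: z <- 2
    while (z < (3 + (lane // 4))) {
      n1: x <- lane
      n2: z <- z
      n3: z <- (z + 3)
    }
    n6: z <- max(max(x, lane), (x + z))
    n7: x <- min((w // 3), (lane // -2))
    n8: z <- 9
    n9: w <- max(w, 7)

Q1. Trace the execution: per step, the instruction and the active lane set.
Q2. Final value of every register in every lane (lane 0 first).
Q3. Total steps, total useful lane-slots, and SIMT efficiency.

step 0: z <- 2                       {0,1,2,3,4,5,6,7,8,9,10,11,12,13,14,15,16,17,18,19,20,21,22,23,24,25,26,27,28,29,30,31}
step 1: eval (z < (3 + (lane // 4))) {0,1,2,3,4,5,6,7,8,9,10,11,12,13,14,15,16,17,18,19,20,21,22,23,24,25,26,27,28,29,30,31}
step 2: x <- lane                    {0,1,2,3,4,5,6,7,8,9,10,11,12,13,14,15,16,17,18,19,20,21,22,23,24,25,26,27,28,29,30,31}
step 3: z <- z                       {0,1,2,3,4,5,6,7,8,9,10,11,12,13,14,15,16,17,18,19,20,21,22,23,24,25,26,27,28,29,30,31}
step 4: z <- (z + 3)                 {0,1,2,3,4,5,6,7,8,9,10,11,12,13,14,15,16,17,18,19,20,21,22,23,24,25,26,27,28,29,30,31}
step 5: eval (z < (3 + (lane // 4))) {0,1,2,3,4,5,6,7,8,9,10,11,12,13,14,15,16,17,18,19,20,21,22,23,24,25,26,27,28,29,30,31}
step 6: x <- lane                    {12,13,14,15,16,17,18,19,20,21,22,23,24,25,26,27,28,29,30,31}
step 7: z <- z                       {12,13,14,15,16,17,18,19,20,21,22,23,24,25,26,27,28,29,30,31}
step 8: z <- (z + 3)                 {12,13,14,15,16,17,18,19,20,21,22,23,24,25,26,27,28,29,30,31}
step 9: eval (z < (3 + (lane // 4))) {12,13,14,15,16,17,18,19,20,21,22,23,24,25,26,27,28,29,30,31}
step 10: x <- lane                    {24,25,26,27,28,29,30,31}
step 11: z <- z                       {24,25,26,27,28,29,30,31}
step 12: z <- (z + 3)                 {24,25,26,27,28,29,30,31}
step 13: eval (z < (3 + (lane // 4))) {24,25,26,27,28,29,30,31}
step 14: z <- max(max(x, lane), (x + z)) {0,1,2,3,4,5,6,7,8,9,10,11,12,13,14,15,16,17,18,19,20,21,22,23,24,25,26,27,28,29,30,31}
step 15: x <- min((w // 3), (lane // -2)) {0,1,2,3,4,5,6,7,8,9,10,11,12,13,14,15,16,17,18,19,20,21,22,23,24,25,26,27,28,29,30,31}
step 16: z <- 9                       {0,1,2,3,4,5,6,7,8,9,10,11,12,13,14,15,16,17,18,19,20,21,22,23,24,25,26,27,28,29,30,31}
step 17: w <- max(w, 7)               {0,1,2,3,4,5,6,7,8,9,10,11,12,13,14,15,16,17,18,19,20,21,22,23,24,25,26,27,28,29,30,31}

Answer: 18 steps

x: 0,-1,-1,-2,-2,-3,-3,-4,-4,-5,-5,-6,-6,-7,-7,-8,-8,-9,-9,-10,-10,-11,-11,-12,-12,-13,-13,-14,-14,-15,-15,-16
z: 9,9,9,9,9,9,9,9,9,9,9,9,9,9,9,9,9,9,9,9,9,9,9,9,9,9,9,9,9,9,9,9
w: 7,7,7,7,7,7,7,7,8,9,10,11,12,13,14,15,16,17,18,19,20,21,22,23,24,25,26,27,28,29,30,31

steps = 18; useful = 432; efficiency = 432/576 = 3/4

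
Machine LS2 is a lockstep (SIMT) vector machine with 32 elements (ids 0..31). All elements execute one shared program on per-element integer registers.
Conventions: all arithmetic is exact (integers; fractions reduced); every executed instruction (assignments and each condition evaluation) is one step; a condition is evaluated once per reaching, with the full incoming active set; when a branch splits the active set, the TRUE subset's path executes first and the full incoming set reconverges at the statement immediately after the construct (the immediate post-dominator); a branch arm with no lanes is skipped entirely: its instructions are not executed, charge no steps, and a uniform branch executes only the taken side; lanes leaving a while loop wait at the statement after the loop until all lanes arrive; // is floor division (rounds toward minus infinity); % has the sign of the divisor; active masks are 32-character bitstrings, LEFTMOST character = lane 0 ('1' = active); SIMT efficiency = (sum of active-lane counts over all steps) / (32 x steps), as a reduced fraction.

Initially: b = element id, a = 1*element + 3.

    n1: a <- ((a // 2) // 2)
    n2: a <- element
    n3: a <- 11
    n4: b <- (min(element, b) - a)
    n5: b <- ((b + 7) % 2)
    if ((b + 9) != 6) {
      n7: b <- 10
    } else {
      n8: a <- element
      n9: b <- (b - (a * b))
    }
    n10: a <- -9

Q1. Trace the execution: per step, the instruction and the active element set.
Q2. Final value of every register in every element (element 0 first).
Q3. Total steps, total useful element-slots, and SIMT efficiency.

step 0: a <- ((a // 2) // 2)         11111111111111111111111111111111
step 1: a <- element                 11111111111111111111111111111111
step 2: a <- 11                      11111111111111111111111111111111
step 3: b <- (min(element, b) - a)   11111111111111111111111111111111
step 4: b <- ((b + 7) % 2)           11111111111111111111111111111111
step 5: eval ((b + 9) != 6)          11111111111111111111111111111111
step 6: b <- 10                      11111111111111111111111111111111
step 7: a <- -9                      11111111111111111111111111111111

Answer: 8 steps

b: 10,10,10,10,10,10,10,10,10,10,10,10,10,10,10,10,10,10,10,10,10,10,10,10,10,10,10,10,10,10,10,10
a: -9,-9,-9,-9,-9,-9,-9,-9,-9,-9,-9,-9,-9,-9,-9,-9,-9,-9,-9,-9,-9,-9,-9,-9,-9,-9,-9,-9,-9,-9,-9,-9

steps = 8; useful = 256; efficiency = 256/256 = 1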